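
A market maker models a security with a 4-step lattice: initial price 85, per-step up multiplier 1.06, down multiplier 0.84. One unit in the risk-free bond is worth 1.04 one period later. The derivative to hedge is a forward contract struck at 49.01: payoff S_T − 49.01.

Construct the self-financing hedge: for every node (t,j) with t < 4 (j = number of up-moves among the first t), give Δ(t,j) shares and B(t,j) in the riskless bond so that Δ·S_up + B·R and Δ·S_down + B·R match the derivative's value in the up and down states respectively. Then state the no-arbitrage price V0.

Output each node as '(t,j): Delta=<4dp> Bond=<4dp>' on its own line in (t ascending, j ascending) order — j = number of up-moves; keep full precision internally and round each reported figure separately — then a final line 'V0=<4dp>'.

(0,0): Delta=1.0000 Bond=-41.8940
(1,0): Delta=1.0000 Bond=-43.5697
(1,1): Delta=1.0000 Bond=-43.5697
(2,0): Delta=1.0000 Bond=-45.3125
(2,1): Delta=1.0000 Bond=-45.3125
(2,2): Delta=1.0000 Bond=-45.3125
(3,0): Delta=1.0000 Bond=-47.1250
(3,1): Delta=1.0000 Bond=-47.1250
(3,2): Delta=1.0000 Bond=-47.1250
(3,3): Delta=1.0000 Bond=-47.1250
V0=43.1060

Under the risk-neutral measure, an up-move has probability p* = (R−d)/(u−d) = 0.9091 and values discount at R = 1.04.
At expiry t=4: V(4,0)=-6.6909, V(4,1)=4.3926, V(4,2)=18.3790, V(4,3)=36.0285, V(4,4)=58.3005
  t=3,j=0: stock 50.3798 → up 53.4026 (V=4.3926), down 42.3191 (V=-6.6909). Price 3.2548; hedge Δ=1.0000, bond B=-47.1250.
  t=3,j=1: stock 63.5746 → up 67.3890 (V=18.3790), down 53.4026 (V=4.3926). Price 16.4496; hedge Δ=1.0000, bond B=-47.1250.
  t=3,j=2: stock 80.2250 → up 85.0385 (V=36.0285), down 67.3890 (V=18.3790). Price 33.1000; hedge Δ=1.0000, bond B=-47.1250.
  t=3,j=3: stock 101.2364 → up 107.3105 (V=58.3005), down 85.0385 (V=36.0285). Price 54.1114; hedge Δ=1.0000, bond B=-47.1250.
  t=2,j=0: stock 59.9760 → up 63.5746 (V=16.4496), down 50.3798 (V=3.2548). Price 14.6635; hedge Δ=1.0000, bond B=-45.3125.
  t=2,j=1: stock 75.6840 → up 80.2250 (V=33.1000), down 63.5746 (V=16.4496). Price 30.3715; hedge Δ=1.0000, bond B=-45.3125.
  t=2,j=2: stock 95.5060 → up 101.2364 (V=54.1114), down 80.2250 (V=33.1000). Price 50.1935; hedge Δ=1.0000, bond B=-45.3125.
  t=1,j=0: stock 71.4000 → up 75.6840 (V=30.3715), down 59.9760 (V=14.6635). Price 27.8303; hedge Δ=1.0000, bond B=-43.5697.
  t=1,j=1: stock 90.1000 → up 95.5060 (V=50.1935), down 75.6840 (V=30.3715). Price 46.5303; hedge Δ=1.0000, bond B=-43.5697.
  t=0,j=0: stock 85.0000 → up 90.1000 (V=46.5303), down 71.4000 (V=27.8303). Price 43.1060; hedge Δ=1.0000, bond B=-41.8940.
Self-financing check: at every node Δ·S+B equals the discounted successor values.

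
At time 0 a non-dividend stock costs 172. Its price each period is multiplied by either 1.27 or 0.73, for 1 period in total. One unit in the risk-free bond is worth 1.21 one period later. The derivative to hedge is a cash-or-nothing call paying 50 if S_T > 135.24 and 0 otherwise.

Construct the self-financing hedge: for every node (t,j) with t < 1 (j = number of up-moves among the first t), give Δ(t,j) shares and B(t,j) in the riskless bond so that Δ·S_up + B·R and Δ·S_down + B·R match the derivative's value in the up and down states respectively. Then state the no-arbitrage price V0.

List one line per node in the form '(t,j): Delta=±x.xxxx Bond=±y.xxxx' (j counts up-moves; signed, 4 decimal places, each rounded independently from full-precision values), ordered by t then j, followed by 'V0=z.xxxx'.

(0,0): Delta=0.5383 Bond=-55.8616
V0=36.7309

No-arbitrage ⇒ martingale measure with p* = (R−d)/(u−d) = 0.8889.
Terminal values V(1,·): V(1,0)=0.0000, V(1,1)=50.0000
Node (0,0) S=172.0000: V=(p*·50.0000+(1−p*)·0.0000)/1.21=36.7309; Δ=(50.0000−0.0000)/(218.4400−125.5600)=0.5383; B=V−Δ·S=-55.8616
Root portfolio cost Δ·172+B reproduces V0=36.7309.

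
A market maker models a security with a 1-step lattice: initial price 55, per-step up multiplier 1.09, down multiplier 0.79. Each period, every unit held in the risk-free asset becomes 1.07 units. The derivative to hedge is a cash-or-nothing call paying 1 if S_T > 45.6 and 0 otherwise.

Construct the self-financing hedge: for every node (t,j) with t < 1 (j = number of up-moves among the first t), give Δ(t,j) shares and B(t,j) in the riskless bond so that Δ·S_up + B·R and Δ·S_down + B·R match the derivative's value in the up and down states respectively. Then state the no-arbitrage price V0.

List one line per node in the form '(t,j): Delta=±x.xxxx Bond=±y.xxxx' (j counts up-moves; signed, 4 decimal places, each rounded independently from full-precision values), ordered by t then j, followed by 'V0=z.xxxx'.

(0,0): Delta=0.0606 Bond=-2.4611
V0=0.8723

Under the risk-neutral measure, an up-move has probability p* = (R−d)/(u−d) = 0.9333 and values discount at R = 1.07.
Terminal payoffs: V(1,0)=0.0000, V(1,1)=1.0000
  t=0,j=0: stock 55.0000 → up 59.9500 (V=1.0000), down 43.4500 (V=0.0000). Price 0.8723; hedge Δ=0.0606, bond B=-2.4611.
Root portfolio cost Δ·55+B reproduces V0=0.8723.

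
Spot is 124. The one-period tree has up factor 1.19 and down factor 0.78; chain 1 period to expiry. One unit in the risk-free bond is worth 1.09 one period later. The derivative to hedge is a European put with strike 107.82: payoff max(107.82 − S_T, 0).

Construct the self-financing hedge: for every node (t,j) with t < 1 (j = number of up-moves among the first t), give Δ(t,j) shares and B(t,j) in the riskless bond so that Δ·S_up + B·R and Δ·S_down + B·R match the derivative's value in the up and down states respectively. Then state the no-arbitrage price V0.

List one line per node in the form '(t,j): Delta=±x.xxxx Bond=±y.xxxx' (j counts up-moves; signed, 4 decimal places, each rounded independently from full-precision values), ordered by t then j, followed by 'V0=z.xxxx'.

The replicating-portfolio and risk-neutral prices coincide; use p* = (1.09−0.78)/(1.19−0.78) = 0.7561 for the latter.
Terminal values V(1,·): V(1,0)=11.1000, V(1,1)=0.0000
Node (0,0) S=124.0000: V=(p*·0.0000+(1−p*)·11.1000)/1.09=2.4838; Δ=(0.0000−11.1000)/(147.5600−96.7200)=-0.2183; B=V−Δ·S=29.5569
Self-financing check: at every node Δ·S+B equals the discounted successor values.

(0,0): Delta=-0.2183 Bond=29.5569
V0=2.4838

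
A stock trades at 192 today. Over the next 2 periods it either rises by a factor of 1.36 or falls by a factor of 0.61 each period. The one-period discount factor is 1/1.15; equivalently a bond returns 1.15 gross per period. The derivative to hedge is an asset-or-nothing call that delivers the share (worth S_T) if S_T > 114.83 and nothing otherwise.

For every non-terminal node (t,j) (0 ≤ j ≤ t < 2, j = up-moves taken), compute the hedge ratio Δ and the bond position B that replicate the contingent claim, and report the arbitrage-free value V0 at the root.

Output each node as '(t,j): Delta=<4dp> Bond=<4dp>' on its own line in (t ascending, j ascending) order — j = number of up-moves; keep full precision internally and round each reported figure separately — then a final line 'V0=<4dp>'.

(0,0): Delta=1.1208 Bond=-27.4284
(1,0): Delta=1.8133 Bond=-112.6525
(1,1): Delta=1.0000 Bond=0.0000
V0=187.7647

Since d<R<u, set p* = (R−d)/(u−d) = 0.7200; price each node as the discounted p*-expectation of its children.
Payoff layer (t=2): V(2,0)=0.0000, V(2,1)=159.2832, V(2,2)=355.1232
  t=1,j=0: stock 117.1200 → up 159.2832 (V=159.2832), down 71.4432 (V=0.0000). Price 99.7251; hedge Δ=1.8133, bond B=-112.6525.
  t=1,j=1: stock 261.1200 → up 355.1232 (V=355.1232), down 159.2832 (V=159.2832). Price 261.1200; hedge Δ=1.0000, bond B=0.0000.
  t=0,j=0: stock 192.0000 → up 261.1200 (V=261.1200), down 117.1200 (V=99.7251). Price 187.7647; hedge Δ=1.1208, bond B=-27.4284.
Check: Δ(0,0)·S0 + B(0,0) = 187.7647 = V0.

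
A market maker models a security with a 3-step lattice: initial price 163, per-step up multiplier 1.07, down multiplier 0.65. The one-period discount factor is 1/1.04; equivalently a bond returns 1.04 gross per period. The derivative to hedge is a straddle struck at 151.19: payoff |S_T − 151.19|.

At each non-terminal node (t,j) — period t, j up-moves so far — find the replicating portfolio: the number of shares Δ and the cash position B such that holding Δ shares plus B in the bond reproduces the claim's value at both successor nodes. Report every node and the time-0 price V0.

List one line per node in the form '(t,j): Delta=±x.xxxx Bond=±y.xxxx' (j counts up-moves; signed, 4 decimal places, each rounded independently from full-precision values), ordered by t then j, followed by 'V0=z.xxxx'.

(0,0): Delta=0.1293 Bond=19.3552
(1,0): Delta=-1.0000 Bond=139.7837
(1,1): Delta=0.1821 Bond=10.9252
(2,0): Delta=-1.0000 Bond=145.3750
(2,1): Delta=-1.0000 Bond=145.3750
(2,2): Delta=0.2374 Bond=1.0535
V0=40.4387

The replicating-portfolio and risk-neutral prices coincide; use p* = (1.04−0.65)/(1.07−0.65) = 0.9286 for the latter.
At expiry t=3: V(3,0)=106.4261, V(3,1)=77.5018, V(3,2)=29.8878, V(3,3)=48.4920
(2,0): S=68.8675. Δ = (V_up−V_dn)/(S_up−S_dn) = (77.5018−106.4261)/(73.6882−44.7639) = -1.0000. V = [p*·77.5018 + (1−p*)·106.4261]/1.04 = 76.5075. B = V − Δ·S = 145.3750.
(2,1): S=113.3665. Δ = (V_up−V_dn)/(S_up−S_dn) = (29.8878−77.5018)/(121.3022−73.6882) = -1.0000. V = [p*·29.8878 + (1−p*)·77.5018]/1.04 = 32.0085. B = V − Δ·S = 145.3750.
(2,2): S=186.6187. Δ = (V_up−V_dn)/(S_up−S_dn) = (48.4920−29.8878)/(199.6820−121.3022) = 0.2374. V = [p*·48.4920 + (1−p*)·29.8878]/1.04 = 45.3492. B = V − Δ·S = 1.0535.
(1,0): S=105.9500. Δ = (V_up−V_dn)/(S_up−S_dn) = (32.0085−76.5075)/(113.3665−68.8675) = -1.0000. V = [p*·32.0085 + (1−p*)·76.5075]/1.04 = 33.8337. B = V − Δ·S = 139.7837.
(1,1): S=174.4100. Δ = (V_up−V_dn)/(S_up−S_dn) = (45.3492−32.0085)/(186.6187−113.3665) = 0.1821. V = [p*·45.3492 + (1−p*)·32.0085]/1.04 = 42.6887. B = V − Δ·S = 10.9252.
(0,0): S=163.0000. Δ = (V_up−V_dn)/(S_up−S_dn) = (42.6887−33.8337)/(174.4100−105.9500) = 0.1293. V = [p*·42.6887 + (1−p*)·33.8337]/1.04 = 40.4387. B = V − Δ·S = 19.3552.
The time-0 hedge costs 40.4387, which is the no-arbitrage price.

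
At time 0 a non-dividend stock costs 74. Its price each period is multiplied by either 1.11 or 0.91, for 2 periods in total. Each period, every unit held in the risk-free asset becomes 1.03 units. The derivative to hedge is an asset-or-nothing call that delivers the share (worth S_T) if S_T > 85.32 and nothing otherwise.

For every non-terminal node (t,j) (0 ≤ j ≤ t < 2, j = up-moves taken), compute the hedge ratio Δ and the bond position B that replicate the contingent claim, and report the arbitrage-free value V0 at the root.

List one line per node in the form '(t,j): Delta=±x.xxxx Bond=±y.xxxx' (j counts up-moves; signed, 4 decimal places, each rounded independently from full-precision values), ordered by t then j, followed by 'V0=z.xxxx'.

The replicating-portfolio and risk-neutral prices coincide; use p* = (1.03−0.91)/(1.11−0.91) = 0.6000 for the latter.
Terminal payoffs: V(2,0)=0.0000, V(2,1)=0.0000, V(2,2)=91.1754
  t=1,j=0: stock 67.3400 → up 74.7474 (V=0.0000), down 61.2794 (V=0.0000). Price 0.0000; hedge Δ=0.0000, bond B=0.0000.
  t=1,j=1: stock 82.1400 → up 91.1754 (V=91.1754), down 74.7474 (V=0.0000). Price 53.1119; hedge Δ=5.5500, bond B=-402.7651.
  t=0,j=0: stock 74.0000 → up 82.1400 (V=53.1119), down 67.3400 (V=0.0000). Price 30.9390; hedge Δ=3.5886, bond B=-234.6205.
Check: Δ(0,0)·S0 + B(0,0) = 30.9390 = V0.

(0,0): Delta=3.5886 Bond=-234.6205
(1,0): Delta=0.0000 Bond=0.0000
(1,1): Delta=5.5500 Bond=-402.7651
V0=30.9390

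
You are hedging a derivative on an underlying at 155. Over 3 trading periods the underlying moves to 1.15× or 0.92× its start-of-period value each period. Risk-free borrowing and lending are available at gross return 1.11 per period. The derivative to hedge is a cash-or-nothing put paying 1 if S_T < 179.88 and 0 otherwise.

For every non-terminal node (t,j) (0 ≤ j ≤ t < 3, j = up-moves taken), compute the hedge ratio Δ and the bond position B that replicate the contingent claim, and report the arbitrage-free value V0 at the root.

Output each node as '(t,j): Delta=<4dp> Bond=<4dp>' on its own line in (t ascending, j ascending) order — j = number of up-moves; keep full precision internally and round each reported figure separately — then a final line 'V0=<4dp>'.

(0,0): Delta=-0.0065 Bond=1.0726
(1,0): Delta=-0.0227 Bond=3.4935
(1,1): Delta=-0.0038 Bond=0.7058
(2,0): Delta=0.0000 Bond=0.9009
(2,1): Delta=-0.0265 Bond=4.5045
(2,2): Delta=0.0000 Bond=0.0000
V0=0.0587

No-arbitrage ⇒ martingale measure with p* = (R−d)/(u−d) = 0.8261.
Payoff layer (t=3): V(3,0)=1.0000, V(3,1)=1.0000, V(3,2)=0.0000, V(3,3)=0.0000
(2,0): S=131.1920. Δ = (V_up−V_dn)/(S_up−S_dn) = (1.0000−1.0000)/(150.8708−120.6966) = 0.0000. V = [p*·1.0000 + (1−p*)·1.0000]/1.11 = 0.9009. B = V − Δ·S = 0.9009.
(2,1): S=163.9900. Δ = (V_up−V_dn)/(S_up−S_dn) = (0.0000−1.0000)/(188.5885−150.8708) = -0.0265. V = [p*·0.0000 + (1−p*)·1.0000]/1.11 = 0.1567. B = V − Δ·S = 4.5045.
(2,2): S=204.9875. Δ = (V_up−V_dn)/(S_up−S_dn) = (0.0000−0.0000)/(235.7356−188.5885) = 0.0000. V = [p*·0.0000 + (1−p*)·0.0000]/1.11 = 0.0000. B = V − Δ·S = 0.0000.
(1,0): S=142.6000. Δ = (V_up−V_dn)/(S_up−S_dn) = (0.1567−0.9009)/(163.9900−131.1920) = -0.0227. V = [p*·0.1567 + (1−p*)·0.9009]/1.11 = 0.2578. B = V − Δ·S = 3.4935.
(1,1): S=178.2500. Δ = (V_up−V_dn)/(S_up−S_dn) = (0.0000−0.1567)/(204.9875−163.9900) = -0.0038. V = [p*·0.0000 + (1−p*)·0.1567]/1.11 = 0.0245. B = V − Δ·S = 0.7058.
(0,0): S=155.0000. Δ = (V_up−V_dn)/(S_up−S_dn) = (0.0245−0.2578)/(178.2500−142.6000) = -0.0065. V = [p*·0.0245 + (1−p*)·0.2578]/1.11 = 0.0587. B = V − Δ·S = 1.0726.
The time-0 hedge costs 0.0587, which is the no-arbitrage price.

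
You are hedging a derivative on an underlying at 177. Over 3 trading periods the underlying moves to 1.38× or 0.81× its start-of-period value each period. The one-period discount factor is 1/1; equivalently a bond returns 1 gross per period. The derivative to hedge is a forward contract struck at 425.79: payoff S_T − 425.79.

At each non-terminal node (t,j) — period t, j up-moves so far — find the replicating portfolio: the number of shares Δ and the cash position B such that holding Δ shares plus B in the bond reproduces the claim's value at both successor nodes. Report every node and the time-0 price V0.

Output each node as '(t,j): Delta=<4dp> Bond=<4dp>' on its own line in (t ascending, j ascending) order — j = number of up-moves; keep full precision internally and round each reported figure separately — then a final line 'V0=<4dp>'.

(0,0): Delta=1.0000 Bond=-425.7900
(1,0): Delta=1.0000 Bond=-425.7900
(1,1): Delta=1.0000 Bond=-425.7900
(2,0): Delta=1.0000 Bond=-425.7900
(2,1): Delta=1.0000 Bond=-425.7900
(2,2): Delta=1.0000 Bond=-425.7900
V0=-248.7900

No-arbitrage ⇒ martingale measure with p* = (R−d)/(u−d) = 0.3333.
Payoff layer (t=3): V(3,0)=-331.7249, V(3,1)=-265.5310, V(3,2)=-152.7562, V(3,3)=39.3787
(2,0): S=116.1297. Δ = (V_up−V_dn)/(S_up−S_dn) = (-265.5310−-331.7249)/(160.2590−94.0651) = 1.0000. V = [p*·-265.5310 + (1−p*)·-331.7249]/1 = -309.6603. B = V − Δ·S = -425.7900.
(2,1): S=197.8506. Δ = (V_up−V_dn)/(S_up−S_dn) = (-152.7562−-265.5310)/(273.0338−160.2590) = 1.0000. V = [p*·-152.7562 + (1−p*)·-265.5310]/1 = -227.9394. B = V − Δ·S = -425.7900.
(2,2): S=337.0788. Δ = (V_up−V_dn)/(S_up−S_dn) = (39.3787−-152.7562)/(465.1687−273.0338) = 1.0000. V = [p*·39.3787 + (1−p*)·-152.7562]/1 = -88.7112. B = V − Δ·S = -425.7900.
(1,0): S=143.3700. Δ = (V_up−V_dn)/(S_up−S_dn) = (-227.9394−-309.6603)/(197.8506−116.1297) = 1.0000. V = [p*·-227.9394 + (1−p*)·-309.6603]/1 = -282.4200. B = V − Δ·S = -425.7900.
(1,1): S=244.2600. Δ = (V_up−V_dn)/(S_up−S_dn) = (-88.7112−-227.9394)/(337.0788−197.8506) = 1.0000. V = [p*·-88.7112 + (1−p*)·-227.9394]/1 = -181.5300. B = V − Δ·S = -425.7900.
(0,0): S=177.0000. Δ = (V_up−V_dn)/(S_up−S_dn) = (-181.5300−-282.4200)/(244.2600−143.3700) = 1.0000. V = [p*·-181.5300 + (1−p*)·-282.4200]/1 = -248.7900. B = V − Δ·S = -425.7900.
Root portfolio cost Δ·177+B reproduces V0=-248.7900.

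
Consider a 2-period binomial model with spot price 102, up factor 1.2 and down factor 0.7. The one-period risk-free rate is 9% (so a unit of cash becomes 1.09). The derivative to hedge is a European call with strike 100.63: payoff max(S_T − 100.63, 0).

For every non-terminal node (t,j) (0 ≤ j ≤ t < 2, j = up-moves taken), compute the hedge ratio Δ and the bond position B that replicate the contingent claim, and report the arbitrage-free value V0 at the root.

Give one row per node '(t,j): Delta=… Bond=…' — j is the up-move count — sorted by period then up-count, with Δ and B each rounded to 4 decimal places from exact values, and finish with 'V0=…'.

Under the risk-neutral measure, an up-move has probability p* = (R−d)/(u−d) = 0.7800 and values discount at R = 1.09.
Payoff layer (t=2): V(2,0)=0.0000, V(2,1)=0.0000, V(2,2)=46.2500
  t=1,j=0: stock 71.4000 → up 85.6800 (V=0.0000), down 49.9800 (V=0.0000). Price 0.0000; hedge Δ=0.0000, bond B=0.0000.
  t=1,j=1: stock 122.4000 → up 146.8800 (V=46.2500), down 85.6800 (V=0.0000). Price 33.0963; hedge Δ=0.7557, bond B=-59.4037.
  t=0,j=0: stock 102.0000 → up 122.4000 (V=33.0963), down 71.4000 (V=0.0000). Price 23.6836; hedge Δ=0.6489, bond B=-42.5090.
Root portfolio cost Δ·102+B reproduces V0=23.6836.

(0,0): Delta=0.6489 Bond=-42.5090
(1,0): Delta=0.0000 Bond=0.0000
(1,1): Delta=0.7557 Bond=-59.4037
V0=23.6836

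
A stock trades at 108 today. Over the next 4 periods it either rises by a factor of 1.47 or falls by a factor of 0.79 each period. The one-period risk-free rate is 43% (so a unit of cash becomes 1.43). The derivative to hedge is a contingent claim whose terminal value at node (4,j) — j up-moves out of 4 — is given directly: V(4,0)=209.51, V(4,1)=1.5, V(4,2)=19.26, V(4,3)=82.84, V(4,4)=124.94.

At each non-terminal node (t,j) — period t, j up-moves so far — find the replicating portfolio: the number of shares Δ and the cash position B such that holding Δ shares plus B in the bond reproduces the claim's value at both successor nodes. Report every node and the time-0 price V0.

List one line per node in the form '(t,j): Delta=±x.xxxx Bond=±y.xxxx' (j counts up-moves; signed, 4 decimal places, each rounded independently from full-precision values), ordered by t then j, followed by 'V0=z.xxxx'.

Risk-neutral probability p* = (R−d)/(u−d) = (1.43−0.79)/(1.47−0.79) = 0.9412.
Payoff layer (t=4): V(4,0)=209.5100, V(4,1)=1.5000, V(4,2)=19.2600, V(4,3)=82.8400, V(4,4)=124.9400
  t=3,j=0: stock 53.2482 → up 78.2749 (V=1.5000), down 42.0661 (V=209.5100). Price 9.6055; hedge Δ=-5.7447, bond B=315.5026.
  t=3,j=1: stock 99.0821 → up 145.6507 (V=19.2600), down 78.2749 (V=1.5000). Price 12.7380; hedge Δ=0.2636, bond B=-13.3797.
  t=3,j=2: stock 184.3680 → up 271.0209 (V=82.8400), down 145.6507 (V=19.2600). Price 55.3147; hedge Δ=0.5071, bond B=-38.1853.
  t=3,j=3: stock 343.0645 → up 504.3048 (V=124.9400), down 271.0209 (V=82.8400). Price 85.6388; hedge Δ=0.1805, bond B=23.7271.
  t=2,j=0: stock 67.4028 → up 99.0821 (V=12.7380), down 53.2482 (V=9.6055). Price 8.7788; hedge Δ=0.0683, bond B=4.1723.
  t=2,j=1: stock 125.4204 → up 184.3680 (V=55.3147), down 99.0821 (V=12.7380). Price 36.9302; hedge Δ=0.4992, bond B=-25.6826.
  t=2,j=2: stock 233.3772 → up 343.0645 (V=85.6388), down 184.3680 (V=55.3147). Price 58.6399; hedge Δ=0.1911, bond B=14.0456.
  t=1,j=0: stock 85.3200 → up 125.4204 (V=36.9302), down 67.4028 (V=8.7788). Price 24.6673; hedge Δ=0.4852, bond B=-16.7318.
  t=1,j=1: stock 158.7600 → up 233.3772 (V=58.6399), down 125.4204 (V=36.9302). Price 40.1139; hedge Δ=0.2011, bond B=8.1878.
  t=0,j=0: stock 108.0000 → up 158.7600 (V=40.1139), down 85.3200 (V=24.6673). Price 27.4163; hedge Δ=0.2103, bond B=4.7007.
Check: Δ(0,0)·S0 + B(0,0) = 27.4163 = V0.

(0,0): Delta=0.2103 Bond=4.7007
(1,0): Delta=0.4852 Bond=-16.7318
(1,1): Delta=0.2011 Bond=8.1878
(2,0): Delta=0.0683 Bond=4.1723
(2,1): Delta=0.4992 Bond=-25.6826
(2,2): Delta=0.1911 Bond=14.0456
(3,0): Delta=-5.7447 Bond=315.5026
(3,1): Delta=0.2636 Bond=-13.3797
(3,2): Delta=0.5071 Bond=-38.1853
(3,3): Delta=0.1805 Bond=23.7271
V0=27.4163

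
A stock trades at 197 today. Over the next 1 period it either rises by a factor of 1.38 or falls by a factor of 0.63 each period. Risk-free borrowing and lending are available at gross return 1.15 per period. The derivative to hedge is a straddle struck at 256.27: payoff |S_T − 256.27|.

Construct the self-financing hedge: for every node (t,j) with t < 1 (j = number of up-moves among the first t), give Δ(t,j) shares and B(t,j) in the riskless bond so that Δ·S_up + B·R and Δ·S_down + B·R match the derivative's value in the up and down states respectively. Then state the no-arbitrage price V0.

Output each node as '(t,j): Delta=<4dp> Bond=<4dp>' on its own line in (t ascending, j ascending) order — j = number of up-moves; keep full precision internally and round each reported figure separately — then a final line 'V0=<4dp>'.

Since d<R<u, set p* = (R−d)/(u−d) = 0.6933; price each node as the discounted p*-expectation of its children.
Terminal payoffs: V(1,0)=132.1600, V(1,1)=15.5900
Node (0,0) S=197.0000: V=(p*·15.5900+(1−p*)·132.1600)/1.15=44.6419; Δ=(15.5900−132.1600)/(271.8600−124.1100)=-0.7890; B=V−Δ·S=200.0685
Self-financing check: at every node Δ·S+B equals the discounted successor values.

(0,0): Delta=-0.7890 Bond=200.0685
V0=44.6419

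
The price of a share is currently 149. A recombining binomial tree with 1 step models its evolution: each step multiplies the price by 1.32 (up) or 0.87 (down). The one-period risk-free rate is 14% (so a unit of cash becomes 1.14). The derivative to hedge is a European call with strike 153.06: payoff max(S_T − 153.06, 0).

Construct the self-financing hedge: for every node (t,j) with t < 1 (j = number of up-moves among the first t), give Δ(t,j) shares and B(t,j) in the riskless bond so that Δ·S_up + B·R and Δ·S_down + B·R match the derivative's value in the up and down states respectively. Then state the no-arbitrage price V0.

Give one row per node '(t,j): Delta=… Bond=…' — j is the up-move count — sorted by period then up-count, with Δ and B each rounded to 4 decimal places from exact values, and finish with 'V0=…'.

Under the risk-neutral measure, an up-move has probability p* = (R−d)/(u−d) = 0.6000 and values discount at R = 1.14.
Terminal values V(1,·): V(1,0)=0.0000, V(1,1)=43.6200
Node (0,0) S=149.0000: V=(p*·43.6200+(1−p*)·0.0000)/1.14=22.9579; Δ=(43.6200−0.0000)/(196.6800−129.6300)=0.6506; B=V−Δ·S=-73.9754
Each (Δ,B) replicates both successor values, so the strategy is self-financing and V0 is arbitrage-free.

(0,0): Delta=0.6506 Bond=-73.9754
V0=22.9579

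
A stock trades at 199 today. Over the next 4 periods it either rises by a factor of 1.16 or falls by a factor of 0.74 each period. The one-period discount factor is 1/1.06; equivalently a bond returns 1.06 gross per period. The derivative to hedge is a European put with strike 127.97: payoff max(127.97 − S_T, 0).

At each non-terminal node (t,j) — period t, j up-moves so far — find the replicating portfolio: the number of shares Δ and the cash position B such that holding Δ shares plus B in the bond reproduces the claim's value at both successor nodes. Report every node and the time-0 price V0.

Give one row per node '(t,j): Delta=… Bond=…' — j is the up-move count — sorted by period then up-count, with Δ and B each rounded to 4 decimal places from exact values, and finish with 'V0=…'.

(0,0): Delta=-0.0494 Bond=11.1275
(1,0): Delta=-0.2074 Bond=35.0568
(1,1): Delta=-0.0179 Bond=4.5259
(2,0): Delta=-0.7069 Bond=91.5952
(2,1): Delta=-0.1078 Bond=20.1493
(2,2): Delta=0.0000 Bond=0.0000
(3,0): Delta=-1.0000 Bond=120.7264
(3,1): Delta=-0.6485 Bond=89.7048
(3,2): Delta=0.0000 Bond=0.0000
(3,3): Delta=0.0000 Bond=0.0000
V0=1.2956

Risk-neutral probability p* = (R−d)/(u−d) = (1.06−0.74)/(1.16−0.74) = 0.7619.
Terminal values V(4,·): V(4,0)=68.2967, V(4,1)=34.4281, V(4,2)=0.0000, V(4,3)=0.0000, V(4,4)=0.0000
(3,0): S=80.6396. Δ = (V_up−V_dn)/(S_up−S_dn) = (34.4281−68.2967)/(93.5419−59.6733) = -1.0000. V = [p*·34.4281 + (1−p*)·68.2967]/1.06 = 40.0868. B = V − Δ·S = 120.7264.
(3,1): S=126.4080. Δ = (V_up−V_dn)/(S_up−S_dn) = (0.0000−34.4281)/(146.6333−93.5419) = -0.6485. V = [p*·0.0000 + (1−p*)·34.4281]/1.06 = 7.7332. B = V − Δ·S = 89.7048.
(3,2): S=198.1531. Δ = (V_up−V_dn)/(S_up−S_dn) = (0.0000−0.0000)/(229.8575−146.6333) = 0.0000. V = [p*·0.0000 + (1−p*)·0.0000]/1.06 = 0.0000. B = V − Δ·S = 0.0000.
(3,3): S=310.6183. Δ = (V_up−V_dn)/(S_up−S_dn) = (0.0000−0.0000)/(360.3172−229.8575) = 0.0000. V = [p*·0.0000 + (1−p*)·0.0000]/1.06 = 0.0000. B = V − Δ·S = 0.0000.
(2,0): S=108.9724. Δ = (V_up−V_dn)/(S_up−S_dn) = (7.7332−40.0868)/(126.4080−80.6396) = -0.7069. V = [p*·7.7332 + (1−p*)·40.0868]/1.06 = 14.5627. B = V − Δ·S = 91.5952.
(2,1): S=170.8216. Δ = (V_up−V_dn)/(S_up−S_dn) = (0.0000−7.7332)/(198.1531−126.4080) = -0.1078. V = [p*·0.0000 + (1−p*)·7.7332]/1.06 = 1.7370. B = V − Δ·S = 20.1493.
(2,2): S=267.7744. Δ = (V_up−V_dn)/(S_up−S_dn) = (0.0000−0.0000)/(310.6183−198.1531) = 0.0000. V = [p*·0.0000 + (1−p*)·0.0000]/1.06 = 0.0000. B = V − Δ·S = 0.0000.
(1,0): S=147.2600. Δ = (V_up−V_dn)/(S_up−S_dn) = (1.7370−14.5627)/(170.8216−108.9724) = -0.2074. V = [p*·1.7370 + (1−p*)·14.5627]/1.06 = 4.5196. B = V − Δ·S = 35.0568.
(1,1): S=230.8400. Δ = (V_up−V_dn)/(S_up−S_dn) = (0.0000−1.7370)/(267.7744−170.8216) = -0.0179. V = [p*·0.0000 + (1−p*)·1.7370]/1.06 = 0.3902. B = V − Δ·S = 4.5259.
(0,0): S=199.0000. Δ = (V_up−V_dn)/(S_up−S_dn) = (0.3902−4.5196)/(230.8400−147.2600) = -0.0494. V = [p*·0.3902 + (1−p*)·4.5196]/1.06 = 1.2956. B = V − Δ·S = 11.1275.
The time-0 hedge costs 1.2956, which is the no-arbitrage price.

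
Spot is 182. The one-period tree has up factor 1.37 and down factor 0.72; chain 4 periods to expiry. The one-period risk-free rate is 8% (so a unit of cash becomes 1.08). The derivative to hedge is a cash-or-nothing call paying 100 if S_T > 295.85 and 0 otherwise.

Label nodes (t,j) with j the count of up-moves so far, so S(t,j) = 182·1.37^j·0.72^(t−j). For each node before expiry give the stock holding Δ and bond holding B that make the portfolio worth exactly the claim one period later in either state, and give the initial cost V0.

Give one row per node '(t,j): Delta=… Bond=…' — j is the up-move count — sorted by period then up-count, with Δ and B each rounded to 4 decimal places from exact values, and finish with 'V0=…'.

No-arbitrage ⇒ martingale measure with p* = (R−d)/(u−d) = 0.5538.
At expiry t=4: V(4,0)=0.0000, V(4,1)=0.0000, V(4,2)=0.0000, V(4,3)=100.0000, V(4,4)=100.0000
  t=3,j=0: stock 67.9311 → up 93.0657 (V=0.0000), down 48.9104 (V=0.0000). Price 0.0000; hedge Δ=0.0000, bond B=0.0000.
  t=3,j=1: stock 129.2579 → up 177.0833 (V=0.0000), down 93.0657 (V=0.0000). Price 0.0000; hedge Δ=0.0000, bond B=0.0000.
  t=3,j=2: stock 245.9490 → up 336.9501 (V=100.0000), down 177.0833 (V=0.0000). Price 51.2821; hedge Δ=0.6255, bond B=-102.5641.
  t=3,j=3: stock 467.9862 → up 641.1412 (V=100.0000), down 336.9501 (V=100.0000). Price 92.5926; hedge Δ=0.0000, bond B=92.5926.
  t=2,j=0: stock 94.3488 → up 129.2579 (V=0.0000), down 67.9311 (V=0.0000). Price 0.0000; hedge Δ=0.0000, bond B=0.0000.
  t=2,j=1: stock 179.5248 → up 245.9490 (V=51.2821), down 129.2579 (V=0.0000). Price 26.2985; hedge Δ=0.4395, bond B=-52.5970.
  t=2,j=2: stock 341.5958 → up 467.9862 (V=92.5926), down 245.9490 (V=51.2821). Price 68.6683; hedge Δ=0.1861, bond B=5.1136.
  t=1,j=0: stock 131.0400 → up 179.5248 (V=26.2985), down 94.3488 (V=0.0000). Price 13.4864; hedge Δ=0.3088, bond B=-26.9728.
  t=1,j=1: stock 249.3400 → up 341.5958 (V=68.6683), down 179.5248 (V=26.2985). Price 46.0785; hedge Δ=0.2614, bond B=-19.1057.
  t=0,j=0: stock 182.0000 → up 249.3400 (V=46.0785), down 131.0400 (V=13.4864). Price 29.2013; hedge Δ=0.2755, bond B=-20.9404.
The time-0 hedge costs 29.2013, which is the no-arbitrage price.

(0,0): Delta=0.2755 Bond=-20.9404
(1,0): Delta=0.3088 Bond=-26.9728
(1,1): Delta=0.2614 Bond=-19.1057
(2,0): Delta=0.0000 Bond=0.0000
(2,1): Delta=0.4395 Bond=-52.5970
(2,2): Delta=0.1861 Bond=5.1136
(3,0): Delta=0.0000 Bond=0.0000
(3,1): Delta=0.0000 Bond=0.0000
(3,2): Delta=0.6255 Bond=-102.5641
(3,3): Delta=0.0000 Bond=92.5926
V0=29.2013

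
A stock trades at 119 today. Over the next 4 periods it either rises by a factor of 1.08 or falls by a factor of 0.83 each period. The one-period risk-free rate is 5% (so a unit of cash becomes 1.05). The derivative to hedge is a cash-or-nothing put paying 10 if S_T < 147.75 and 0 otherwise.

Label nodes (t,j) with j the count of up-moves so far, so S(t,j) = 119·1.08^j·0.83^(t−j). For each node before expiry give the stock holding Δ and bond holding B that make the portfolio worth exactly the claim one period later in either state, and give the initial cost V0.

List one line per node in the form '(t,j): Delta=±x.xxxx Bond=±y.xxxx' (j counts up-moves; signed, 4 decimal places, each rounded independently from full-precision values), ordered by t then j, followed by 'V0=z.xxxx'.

(0,0): Delta=-0.1979 Bond=26.8406
(1,0): Delta=0.0000 Bond=8.6384
(1,1): Delta=-0.2186 Bond=30.8477
(2,0): Delta=0.0000 Bond=9.0703
(2,1): Delta=0.0000 Bond=9.0703
(2,2): Delta=-0.2415 Bond=35.5701
(3,0): Delta=0.0000 Bond=9.5238
(3,1): Delta=0.0000 Bond=9.5238
(3,2): Delta=0.0000 Bond=9.5238
(3,3): Delta=-0.2668 Bond=41.1429
V0=3.2933

Under the risk-neutral measure, an up-move has probability p* = (R−d)/(u−d) = 0.8800 and values discount at R = 1.05.
Payoff layer (t=4): V(4,0)=10.0000, V(4,1)=10.0000, V(4,2)=10.0000, V(4,3)=10.0000, V(4,4)=0.0000
Node (3,0) S=68.0427: V=(p*·10.0000+(1−p*)·10.0000)/1.05=9.5238; Δ=(10.0000−10.0000)/(73.4861−56.4754)=0.0000; B=V−Δ·S=9.5238
Node (3,1) S=88.5374: V=(p*·10.0000+(1−p*)·10.0000)/1.05=9.5238; Δ=(10.0000−10.0000)/(95.6204−73.4861)=0.0000; B=V−Δ·S=9.5238
Node (3,2) S=115.2053: V=(p*·10.0000+(1−p*)·10.0000)/1.05=9.5238; Δ=(10.0000−10.0000)/(124.4218−95.6204)=0.0000; B=V−Δ·S=9.5238
Node (3,3) S=149.9057: V=(p*·0.0000+(1−p*)·10.0000)/1.05=1.1429; Δ=(0.0000−10.0000)/(161.8982−124.4218)=-0.2668; B=V−Δ·S=41.1429
Node (2,0) S=81.9791: V=(p*·9.5238+(1−p*)·9.5238)/1.05=9.0703; Δ=(9.5238−9.5238)/(88.5374−68.0427)=0.0000; B=V−Δ·S=9.0703
Node (2,1) S=106.6716: V=(p*·9.5238+(1−p*)·9.5238)/1.05=9.0703; Δ=(9.5238−9.5238)/(115.2053−88.5374)=0.0000; B=V−Δ·S=9.0703
Node (2,2) S=138.8016: V=(p*·1.1429+(1−p*)·9.5238)/1.05=2.0463; Δ=(1.1429−9.5238)/(149.9057−115.2053)=-0.2415; B=V−Δ·S=35.5701
Node (1,0) S=98.7700: V=(p*·9.0703+(1−p*)·9.0703)/1.05=8.6384; Δ=(9.0703−9.0703)/(106.6716−81.9791)=0.0000; B=V−Δ·S=8.6384
Node (1,1) S=128.5200: V=(p*·2.0463+(1−p*)·9.0703)/1.05=2.7516; Δ=(2.0463−9.0703)/(138.8016−106.6716)=-0.2186; B=V−Δ·S=30.8477
Node (0,0) S=119.0000: V=(p*·2.7516+(1−p*)·8.6384)/1.05=3.2933; Δ=(2.7516−8.6384)/(128.5200−98.7700)=-0.1979; B=V−Δ·S=26.8406
Check: Δ(0,0)·S0 + B(0,0) = 3.2933 = V0.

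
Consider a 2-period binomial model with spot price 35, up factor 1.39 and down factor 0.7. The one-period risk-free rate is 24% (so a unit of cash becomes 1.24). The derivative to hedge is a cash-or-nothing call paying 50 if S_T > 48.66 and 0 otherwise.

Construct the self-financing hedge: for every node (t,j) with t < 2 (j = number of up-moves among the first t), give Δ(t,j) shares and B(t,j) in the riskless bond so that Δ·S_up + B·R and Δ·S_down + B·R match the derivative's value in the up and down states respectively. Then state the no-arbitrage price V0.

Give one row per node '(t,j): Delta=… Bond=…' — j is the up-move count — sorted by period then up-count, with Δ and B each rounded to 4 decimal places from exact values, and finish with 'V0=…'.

Risk-neutral probability p* = (R−d)/(u−d) = (1.24−0.7)/(1.39−0.7) = 0.7826.
At expiry t=2: V(2,0)=0.0000, V(2,1)=0.0000, V(2,2)=50.0000
(1,0): S=24.5000. Δ = (V_up−V_dn)/(S_up−S_dn) = (0.0000−0.0000)/(34.0550−17.1500) = 0.0000. V = [p*·0.0000 + (1−p*)·0.0000]/1.24 = 0.0000. B = V − Δ·S = 0.0000.
(1,1): S=48.6500. Δ = (V_up−V_dn)/(S_up−S_dn) = (50.0000−0.0000)/(67.6235−34.0550) = 1.4895. V = [p*·50.0000 + (1−p*)·0.0000]/1.24 = 31.5568. B = V − Δ·S = -40.9070.
(0,0): S=35.0000. Δ = (V_up−V_dn)/(S_up−S_dn) = (31.5568−0.0000)/(48.6500−24.5000) = 1.3067. V = [p*·31.5568 + (1−p*)·0.0000]/1.24 = 19.9166. B = V − Δ·S = -25.8179.
Each (Δ,B) replicates both successor values, so the strategy is self-financing and V0 is arbitrage-free.

(0,0): Delta=1.3067 Bond=-25.8179
(1,0): Delta=0.0000 Bond=0.0000
(1,1): Delta=1.4895 Bond=-40.9070
V0=19.9166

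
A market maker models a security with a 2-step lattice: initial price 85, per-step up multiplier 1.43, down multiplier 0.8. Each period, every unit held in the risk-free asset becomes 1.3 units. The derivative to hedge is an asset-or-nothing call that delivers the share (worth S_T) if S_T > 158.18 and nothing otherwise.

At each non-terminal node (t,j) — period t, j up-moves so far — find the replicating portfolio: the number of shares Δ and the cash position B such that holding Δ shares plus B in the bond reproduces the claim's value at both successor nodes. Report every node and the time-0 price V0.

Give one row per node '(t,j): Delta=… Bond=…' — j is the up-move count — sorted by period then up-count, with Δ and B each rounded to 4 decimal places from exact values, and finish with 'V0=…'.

No-arbitrage ⇒ martingale measure with p* = (R−d)/(u−d) = 0.7937.
Terminal payoffs: V(2,0)=0.0000, V(2,1)=0.0000, V(2,2)=173.8165
  t=1,j=0: stock 68.0000 → up 97.2400 (V=0.0000), down 54.4000 (V=0.0000). Price 0.0000; hedge Δ=0.0000, bond B=0.0000.
  t=1,j=1: stock 121.5500 → up 173.8165 (V=173.8165), down 97.2400 (V=0.0000). Price 106.1151; hedge Δ=2.2698, bond B=-169.7841.
  t=0,j=0: stock 85.0000 → up 121.5500 (V=106.1151), down 68.0000 (V=0.0000). Price 64.7833; hedge Δ=1.9816, bond B=-103.6533.
The time-0 hedge costs 64.7833, which is the no-arbitrage price.

(0,0): Delta=1.9816 Bond=-103.6533
(1,0): Delta=0.0000 Bond=0.0000
(1,1): Delta=2.2698 Bond=-169.7841
V0=64.7833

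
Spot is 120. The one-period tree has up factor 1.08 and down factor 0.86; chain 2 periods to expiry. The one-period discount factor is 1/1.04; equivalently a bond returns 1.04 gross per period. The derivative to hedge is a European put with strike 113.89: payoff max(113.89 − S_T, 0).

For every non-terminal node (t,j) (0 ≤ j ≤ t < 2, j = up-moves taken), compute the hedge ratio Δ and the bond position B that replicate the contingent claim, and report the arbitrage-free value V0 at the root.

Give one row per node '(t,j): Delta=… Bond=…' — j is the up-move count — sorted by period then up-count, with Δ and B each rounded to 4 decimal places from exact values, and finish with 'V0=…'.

Since d<R<u, set p* = (R−d)/(u−d) = 0.8182; price each node as the discounted p*-expectation of its children.
Terminal payoffs: V(2,0)=25.1380, V(2,1)=2.4340, V(2,2)=0.0000
(1,0): S=103.2000. Δ = (V_up−V_dn)/(S_up−S_dn) = (2.4340−25.1380)/(111.4560−88.7520) = -1.0000. V = [p*·2.4340 + (1−p*)·25.1380]/1.04 = 6.3096. B = V − Δ·S = 109.5096.
(1,1): S=129.6000. Δ = (V_up−V_dn)/(S_up−S_dn) = (0.0000−2.4340)/(139.9680−111.4560) = -0.0854. V = [p*·0.0000 + (1−p*)·2.4340]/1.04 = 0.4255. B = V − Δ·S = 11.4892.
(0,0): S=120.0000. Δ = (V_up−V_dn)/(S_up−S_dn) = (0.4255−6.3096)/(129.6000−103.2000) = -0.2229. V = [p*·0.4255 + (1−p*)·6.3096]/1.04 = 1.4378. B = V − Δ·S = 28.1837.
The time-0 hedge costs 1.4378, which is the no-arbitrage price.

(0,0): Delta=-0.2229 Bond=28.1837
(1,0): Delta=-1.0000 Bond=109.5096
(1,1): Delta=-0.0854 Bond=11.4892
V0=1.4378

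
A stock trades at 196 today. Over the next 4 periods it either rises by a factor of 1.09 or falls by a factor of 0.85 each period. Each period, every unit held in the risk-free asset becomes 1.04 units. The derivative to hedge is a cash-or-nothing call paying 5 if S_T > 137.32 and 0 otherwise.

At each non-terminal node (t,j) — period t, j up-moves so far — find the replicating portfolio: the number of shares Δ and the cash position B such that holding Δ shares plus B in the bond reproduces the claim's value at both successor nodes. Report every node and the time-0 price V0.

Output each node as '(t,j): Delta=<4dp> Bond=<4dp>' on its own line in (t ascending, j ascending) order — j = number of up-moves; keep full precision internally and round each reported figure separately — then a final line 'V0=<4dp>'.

(0,0): Delta=0.0097 Bond=2.2344
(1,0): Delta=0.0381 Bond=-2.4071
(1,1): Delta=0.0039 Bond=3.5688
(2,0): Delta=0.1120 Bond=-12.9614
(2,1): Delta=0.0230 Bond=0.2488
(2,2): Delta=0.0000 Bond=4.6228
(3,0): Delta=0.0000 Bond=0.0000
(3,1): Delta=0.1350 Bond=-17.0272
(3,2): Delta=0.0000 Bond=4.8077
(3,3): Delta=0.0000 Bond=4.8077
V0=4.1436

Under the risk-neutral measure, an up-move has probability p* = (R−d)/(u−d) = 0.7917 and values discount at R = 1.04.
Terminal values V(4,·): V(4,0)=0.0000, V(4,1)=0.0000, V(4,2)=5.0000, V(4,3)=5.0000, V(4,4)=5.0000
(3,0): S=120.3685. Δ = (V_up−V_dn)/(S_up−S_dn) = (0.0000−0.0000)/(131.2017−102.3132) = 0.0000. V = [p*·0.0000 + (1−p*)·0.0000]/1.04 = 0.0000. B = V − Δ·S = 0.0000.
(3,1): S=154.3549. Δ = (V_up−V_dn)/(S_up−S_dn) = (5.0000−0.0000)/(168.2468−131.2017) = 0.1350. V = [p*·5.0000 + (1−p*)·0.0000]/1.04 = 3.8061. B = V − Δ·S = -17.0272.
(3,2): S=197.9375. Δ = (V_up−V_dn)/(S_up−S_dn) = (5.0000−5.0000)/(215.7518−168.2468) = 0.0000. V = [p*·5.0000 + (1−p*)·5.0000]/1.04 = 4.8077. B = V − Δ·S = 4.8077.
(3,3): S=253.8257. Δ = (V_up−V_dn)/(S_up−S_dn) = (5.0000−5.0000)/(276.6700−215.7518) = 0.0000. V = [p*·5.0000 + (1−p*)·5.0000]/1.04 = 4.8077. B = V − Δ·S = 4.8077.
(2,0): S=141.6100. Δ = (V_up−V_dn)/(S_up−S_dn) = (3.8061−0.0000)/(154.3549−120.3685) = 0.1120. V = [p*·3.8061 + (1−p*)·0.0000]/1.04 = 2.8973. B = V − Δ·S = -12.9614.
(2,1): S=181.5940. Δ = (V_up−V_dn)/(S_up−S_dn) = (4.8077−3.8061)/(197.9375−154.3549) = 0.0230. V = [p*·4.8077 + (1−p*)·3.8061]/1.04 = 4.4221. B = V − Δ·S = 0.2488.
(2,2): S=232.8676. Δ = (V_up−V_dn)/(S_up−S_dn) = (4.8077−4.8077)/(253.8257−197.9375) = 0.0000. V = [p*·4.8077 + (1−p*)·4.8077]/1.04 = 4.6228. B = V − Δ·S = 4.6228.
(1,0): S=166.6000. Δ = (V_up−V_dn)/(S_up−S_dn) = (4.4221−2.8973)/(181.5940−141.6100) = 0.0381. V = [p*·4.4221 + (1−p*)·2.8973]/1.04 = 3.9466. B = V − Δ·S = -2.4071.
(1,1): S=213.6400. Δ = (V_up−V_dn)/(S_up−S_dn) = (4.6228−4.4221)/(232.8676−181.5940) = 0.0039. V = [p*·4.6228 + (1−p*)·4.4221]/1.04 = 4.4048. B = V − Δ·S = 3.5688.
(0,0): S=196.0000. Δ = (V_up−V_dn)/(S_up−S_dn) = (4.4048−3.9466)/(213.6400−166.6000) = 0.0097. V = [p*·4.4048 + (1−p*)·3.9466]/1.04 = 4.1436. B = V − Δ·S = 2.2344.
Self-financing check: at every node Δ·S+B equals the discounted successor values.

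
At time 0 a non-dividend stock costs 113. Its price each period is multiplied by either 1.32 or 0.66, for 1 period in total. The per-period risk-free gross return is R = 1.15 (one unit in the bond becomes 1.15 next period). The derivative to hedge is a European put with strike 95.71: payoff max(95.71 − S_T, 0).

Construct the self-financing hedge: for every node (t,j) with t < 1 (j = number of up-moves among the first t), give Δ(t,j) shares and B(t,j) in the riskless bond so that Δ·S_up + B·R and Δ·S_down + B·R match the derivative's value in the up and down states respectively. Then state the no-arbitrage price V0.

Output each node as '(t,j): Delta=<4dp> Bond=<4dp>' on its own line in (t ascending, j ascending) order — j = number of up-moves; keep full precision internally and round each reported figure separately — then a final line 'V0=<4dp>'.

(0,0): Delta=-0.2833 Bond=36.7478
V0=4.7327

No-arbitrage ⇒ martingale measure with p* = (R−d)/(u−d) = 0.7424.
Terminal values V(1,·): V(1,0)=21.1300, V(1,1)=0.0000
Node (0,0) S=113.0000: V=(p*·0.0000+(1−p*)·21.1300)/1.15=4.7327; Δ=(0.0000−21.1300)/(149.1600−74.5800)=-0.2833; B=V−Δ·S=36.7478
The time-0 hedge costs 4.7327, which is the no-arbitrage price.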